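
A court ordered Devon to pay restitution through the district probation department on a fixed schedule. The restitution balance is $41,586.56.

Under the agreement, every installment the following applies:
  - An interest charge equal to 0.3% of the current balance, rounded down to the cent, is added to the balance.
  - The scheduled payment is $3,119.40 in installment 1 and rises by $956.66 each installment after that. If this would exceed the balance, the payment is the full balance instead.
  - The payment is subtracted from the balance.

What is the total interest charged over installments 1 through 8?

$583.64

Installment 1: $41,586.56 +$124.75 interest = $41,711.31; pay $3,119.40 → $38,591.91
Installment 2: $38,591.91 +$115.77 interest = $38,707.68; pay $4,076.06 → $34,631.62
Installment 3: $34,631.62 +$103.89 interest = $34,735.51; pay $5,032.72 → $29,702.79
Installment 4: $29,702.79 +$89.10 interest = $29,791.89; pay $5,989.38 → $23,802.51
Installment 5: $23,802.51 +$71.40 interest = $23,873.91; pay $6,946.04 → $16,927.87
Installment 6: $16,927.87 +$50.78 interest = $16,978.65; pay $7,902.70 → $9,075.95
Installment 7: $9,075.95 +$27.22 interest = $9,103.17; pay $8,859.36 → $243.81
Installment 8: $243.81 +$0.73 interest = $244.54; pay $244.54 → $0.00
Total interest: $124.75 + $115.77 + $103.89 + $89.10 + $71.40 + $50.78 + $27.22 + $0.73 = $583.64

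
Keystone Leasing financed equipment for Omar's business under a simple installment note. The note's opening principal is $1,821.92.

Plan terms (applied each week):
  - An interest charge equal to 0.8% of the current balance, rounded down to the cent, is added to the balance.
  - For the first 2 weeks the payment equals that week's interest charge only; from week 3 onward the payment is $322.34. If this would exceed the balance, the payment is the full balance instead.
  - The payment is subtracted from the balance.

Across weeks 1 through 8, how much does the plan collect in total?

Week 1: $1,821.92 +$14.57 interest = $1,836.49; pay $14.57 → $1,821.92
Week 2: $1,821.92 +$14.57 interest = $1,836.49; pay $14.57 → $1,821.92
Week 3: $1,821.92 +$14.57 interest = $1,836.49; pay $322.34 → $1,514.15
Week 4: $1,514.15 +$12.11 interest = $1,526.26; pay $322.34 → $1,203.92
Week 5: $1,203.92 +$9.63 interest = $1,213.55; pay $322.34 → $891.21
Week 6: $891.21 +$7.12 interest = $898.33; pay $322.34 → $575.99
Week 7: $575.99 +$4.60 interest = $580.59; pay $322.34 → $258.25
Week 8: $258.25 +$2.06 interest = $260.31; pay $260.31 → $0.00
Total paid: $1,901.15

$1,901.15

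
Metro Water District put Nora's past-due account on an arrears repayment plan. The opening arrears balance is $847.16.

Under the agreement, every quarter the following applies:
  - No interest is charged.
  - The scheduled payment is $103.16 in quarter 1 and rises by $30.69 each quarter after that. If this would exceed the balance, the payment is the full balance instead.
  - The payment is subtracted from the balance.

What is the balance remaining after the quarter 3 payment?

Quarter 1: $847.16 − $103.16 → $744.00
Quarter 2: $744.00 − $133.85 → $610.15
Quarter 3: $610.15 − $164.54 → $445.61

$445.61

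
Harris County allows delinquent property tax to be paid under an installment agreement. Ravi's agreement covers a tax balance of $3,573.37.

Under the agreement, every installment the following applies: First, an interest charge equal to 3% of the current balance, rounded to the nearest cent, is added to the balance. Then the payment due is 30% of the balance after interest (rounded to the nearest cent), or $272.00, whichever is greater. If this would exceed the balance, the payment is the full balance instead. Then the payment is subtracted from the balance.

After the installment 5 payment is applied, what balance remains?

Installment 1: opening $3,573.37; interest $107.20 → $3,680.57; payment $1,104.17; balance $2,576.40
Installment 2: opening $2,576.40; interest $77.29 → $2,653.69; payment $796.11; balance $1,857.58
Installment 3: opening $1,857.58; interest $55.73 → $1,913.31; payment $573.99; balance $1,339.32
Installment 4: opening $1,339.32; interest $40.18 → $1,379.50; payment $413.85; balance $965.65
Installment 5: opening $965.65; interest $28.97 → $994.62; payment $298.39; balance $696.23

$696.23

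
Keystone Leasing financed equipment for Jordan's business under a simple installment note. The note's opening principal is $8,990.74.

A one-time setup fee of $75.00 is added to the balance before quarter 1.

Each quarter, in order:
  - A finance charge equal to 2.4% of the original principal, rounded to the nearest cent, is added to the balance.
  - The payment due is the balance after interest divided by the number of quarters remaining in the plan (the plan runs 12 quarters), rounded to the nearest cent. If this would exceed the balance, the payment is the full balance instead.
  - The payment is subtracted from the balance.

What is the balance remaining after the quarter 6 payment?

Quarter 1: opening $9,065.74; interest $215.78 → $9,281.52; payment $773.46; balance $8,508.06
Quarter 2: opening $8,508.06; interest $215.78 → $8,723.84; payment $793.08; balance $7,930.76
Quarter 3: opening $7,930.76; interest $215.78 → $8,146.54; payment $814.65; balance $7,331.89
Quarter 4: opening $7,331.89; interest $215.78 → $7,547.67; payment $838.63; balance $6,709.04
Quarter 5: opening $6,709.04; interest $215.78 → $6,924.82; payment $865.60; balance $6,059.22
Quarter 6: opening $6,059.22; interest $215.78 → $6,275.00; payment $896.43; balance $5,378.57

$5,378.57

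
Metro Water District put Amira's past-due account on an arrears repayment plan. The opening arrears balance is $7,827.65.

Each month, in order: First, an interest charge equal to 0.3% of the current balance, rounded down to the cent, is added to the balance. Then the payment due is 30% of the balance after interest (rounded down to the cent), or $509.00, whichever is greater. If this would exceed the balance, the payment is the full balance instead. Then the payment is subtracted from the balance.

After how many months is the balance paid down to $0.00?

8

Month 1: opening $7,827.65; interest $23.48 → $7,851.13; payment $2,355.33; balance $5,495.80
Month 2: opening $5,495.80; interest $16.48 → $5,512.28; payment $1,653.68; balance $3,858.60
Month 3: opening $3,858.60; interest $11.57 → $3,870.17; payment $1,161.05; balance $2,709.12
Month 4: opening $2,709.12; interest $8.12 → $2,717.24; payment $815.17; balance $1,902.07
Month 5: opening $1,902.07; interest $5.70 → $1,907.77; payment $572.33; balance $1,335.44
Month 6: opening $1,335.44; interest $4.00 → $1,339.44; payment $509.00; balance $830.44
Month 7: opening $830.44; interest $2.49 → $832.93; payment $509.00; balance $323.93
Month 8: opening $323.93; interest $0.97 → $324.90; payment $324.90; balance $0.00
Balance reaches $0.00 in month 8.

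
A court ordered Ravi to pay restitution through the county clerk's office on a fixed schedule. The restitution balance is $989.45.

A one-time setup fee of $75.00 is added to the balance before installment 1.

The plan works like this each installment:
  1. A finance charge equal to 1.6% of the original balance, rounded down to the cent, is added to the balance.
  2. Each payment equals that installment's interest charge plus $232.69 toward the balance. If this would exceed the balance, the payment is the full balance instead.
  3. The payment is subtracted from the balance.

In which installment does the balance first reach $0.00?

5

Installment 1: $1,064.45 +$15.83 interest = $1,080.28; pay $248.52 → $831.76
Installment 2: $831.76 +$15.83 interest = $847.59; pay $248.52 → $599.07
Installment 3: $599.07 +$15.83 interest = $614.90; pay $248.52 → $366.38
Installment 4: $366.38 +$15.83 interest = $382.21; pay $248.52 → $133.69
Installment 5: $133.69 +$15.83 interest = $149.52; pay $149.52 → $0.00
Balance reaches $0.00 in installment 5.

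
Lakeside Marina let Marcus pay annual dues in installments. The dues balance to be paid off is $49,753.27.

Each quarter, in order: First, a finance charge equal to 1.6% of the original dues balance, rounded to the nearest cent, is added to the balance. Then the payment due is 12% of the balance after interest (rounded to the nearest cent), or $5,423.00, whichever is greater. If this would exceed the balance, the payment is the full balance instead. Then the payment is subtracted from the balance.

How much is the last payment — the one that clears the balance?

Quarter 1: opening $49,753.27; interest $796.05 → $50,549.32; payment $6,065.92; balance $44,483.40
Quarter 2: opening $44,483.40; interest $796.05 → $45,279.45; payment $5,433.53; balance $39,845.92
Quarter 3: opening $39,845.92; interest $796.05 → $40,641.97; payment $5,423.00; balance $35,218.97
Quarter 4: opening $35,218.97; interest $796.05 → $36,015.02; payment $5,423.00; balance $30,592.02
Quarter 5: opening $30,592.02; interest $796.05 → $31,388.07; payment $5,423.00; balance $25,965.07
Quarter 6: opening $25,965.07; interest $796.05 → $26,761.12; payment $5,423.00; balance $21,338.12
Quarter 7: opening $21,338.12; interest $796.05 → $22,134.17; payment $5,423.00; balance $16,711.17
Quarter 8: opening $16,711.17; interest $796.05 → $17,507.22; payment $5,423.00; balance $12,084.22
Quarter 9: opening $12,084.22; interest $796.05 → $12,880.27; payment $5,423.00; balance $7,457.27
Quarter 10: opening $7,457.27; interest $796.05 → $8,253.32; payment $5,423.00; balance $2,830.32
Quarter 11: opening $2,830.32; interest $796.05 → $3,626.37; payment $3,626.37; balance $0.00

$3,626.37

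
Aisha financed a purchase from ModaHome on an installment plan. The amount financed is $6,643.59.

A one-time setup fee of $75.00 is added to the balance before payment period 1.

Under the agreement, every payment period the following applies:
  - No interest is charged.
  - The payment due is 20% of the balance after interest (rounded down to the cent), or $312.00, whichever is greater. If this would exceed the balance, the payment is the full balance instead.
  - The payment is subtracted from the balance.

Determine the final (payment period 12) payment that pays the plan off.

$161.00

# | Opening | Payment | End bal
1 | $6,718.59 | $1,343.71 | $5,374.88
2 | $5,374.88 | $1,074.97 | $4,299.91
3 | $4,299.91 | $859.98 | $3,439.93
4 | $3,439.93 | $687.98 | $2,751.95
5 | $2,751.95 | $550.39 | $2,201.56
6 | $2,201.56 | $440.31 | $1,761.25
7 | $1,761.25 | $352.25 | $1,409.00
8 | $1,409.00 | $312.00 | $1,097.00
9 | $1,097.00 | $312.00 | $785.00
10 | $785.00 | $312.00 | $473.00
11 | $473.00 | $312.00 | $161.00
12 | $161.00 | $161.00 | $0.00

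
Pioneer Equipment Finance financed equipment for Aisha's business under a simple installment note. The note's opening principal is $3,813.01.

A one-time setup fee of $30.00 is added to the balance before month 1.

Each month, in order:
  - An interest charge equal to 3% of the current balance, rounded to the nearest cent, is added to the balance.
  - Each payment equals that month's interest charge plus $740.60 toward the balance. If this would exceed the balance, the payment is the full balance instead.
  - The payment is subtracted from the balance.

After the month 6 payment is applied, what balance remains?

$0.00

# | Opening | Interest | Payment | End bal
1 | $3,843.01 | $115.29 | $855.89 | $3,102.41
2 | $3,102.41 | $93.07 | $833.67 | $2,361.81
3 | $2,361.81 | $70.85 | $811.45 | $1,621.21
4 | $1,621.21 | $48.64 | $789.24 | $880.61
5 | $880.61 | $26.42 | $767.02 | $140.01
6 | $140.01 | $4.20 | $144.21 | $0.00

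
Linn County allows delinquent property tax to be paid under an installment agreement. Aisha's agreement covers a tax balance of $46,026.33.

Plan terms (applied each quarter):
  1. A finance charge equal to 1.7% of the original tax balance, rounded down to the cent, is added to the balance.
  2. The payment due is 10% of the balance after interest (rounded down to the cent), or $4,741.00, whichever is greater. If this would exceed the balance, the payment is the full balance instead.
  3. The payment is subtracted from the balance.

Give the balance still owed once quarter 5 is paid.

Quarter 1: opening $46,026.33; interest $782.44 → $46,808.77; payment $4,741.00; balance $42,067.77
Quarter 2: opening $42,067.77; interest $782.44 → $42,850.21; payment $4,741.00; balance $38,109.21
Quarter 3: opening $38,109.21; interest $782.44 → $38,891.65; payment $4,741.00; balance $34,150.65
Quarter 4: opening $34,150.65; interest $782.44 → $34,933.09; payment $4,741.00; balance $30,192.09
Quarter 5: opening $30,192.09; interest $782.44 → $30,974.53; payment $4,741.00; balance $26,233.53

$26,233.53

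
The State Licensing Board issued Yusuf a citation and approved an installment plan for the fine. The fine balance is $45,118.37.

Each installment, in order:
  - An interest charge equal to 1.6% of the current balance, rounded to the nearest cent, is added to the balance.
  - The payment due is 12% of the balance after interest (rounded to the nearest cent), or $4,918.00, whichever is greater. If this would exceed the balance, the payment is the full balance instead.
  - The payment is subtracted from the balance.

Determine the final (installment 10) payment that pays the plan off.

# | Opening | Interest | Payment | End bal
1 | $45,118.37 | $721.89 | $5,500.83 | $40,339.43
2 | $40,339.43 | $645.43 | $4,918.18 | $36,066.68
3 | $36,066.68 | $577.07 | $4,918.00 | $31,725.75
4 | $31,725.75 | $507.61 | $4,918.00 | $27,315.36
5 | $27,315.36 | $437.05 | $4,918.00 | $22,834.41
6 | $22,834.41 | $365.35 | $4,918.00 | $18,281.76
7 | $18,281.76 | $292.51 | $4,918.00 | $13,656.27
8 | $13,656.27 | $218.50 | $4,918.00 | $8,956.77
9 | $8,956.77 | $143.31 | $4,918.00 | $4,182.08
10 | $4,182.08 | $66.91 | $4,248.99 | $0.00

$4,248.99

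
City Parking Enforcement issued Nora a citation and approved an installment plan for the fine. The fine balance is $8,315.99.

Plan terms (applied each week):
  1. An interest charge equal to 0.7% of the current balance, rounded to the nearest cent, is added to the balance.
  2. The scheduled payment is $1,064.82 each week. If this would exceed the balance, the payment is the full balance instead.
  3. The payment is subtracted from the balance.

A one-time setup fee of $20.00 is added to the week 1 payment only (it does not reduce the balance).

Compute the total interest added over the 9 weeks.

$266.05

Week 1: opening $8,315.99; interest $58.21 → $8,374.20; payment $1,064.82 (+ $20.00 fee); balance $7,309.38
Week 2: opening $7,309.38; interest $51.17 → $7,360.55; payment $1,064.82; balance $6,295.73
Week 3: opening $6,295.73; interest $44.07 → $6,339.80; payment $1,064.82; balance $5,274.98
Week 4: opening $5,274.98; interest $36.92 → $5,311.90; payment $1,064.82; balance $4,247.08
Week 5: opening $4,247.08; interest $29.73 → $4,276.81; payment $1,064.82; balance $3,211.99
Week 6: opening $3,211.99; interest $22.48 → $3,234.47; payment $1,064.82; balance $2,169.65
Week 7: opening $2,169.65; interest $15.19 → $2,184.84; payment $1,064.82; balance $1,120.02
Week 8: opening $1,120.02; interest $7.84 → $1,127.86; payment $1,064.82; balance $63.04
Week 9: opening $63.04; interest $0.44 → $63.48; payment $63.48; balance $0.00
Total interest: $58.21 + $51.17 + $44.07 + $36.92 + $29.73 + $22.48 + $15.19 + $7.84 + $0.44 = $266.05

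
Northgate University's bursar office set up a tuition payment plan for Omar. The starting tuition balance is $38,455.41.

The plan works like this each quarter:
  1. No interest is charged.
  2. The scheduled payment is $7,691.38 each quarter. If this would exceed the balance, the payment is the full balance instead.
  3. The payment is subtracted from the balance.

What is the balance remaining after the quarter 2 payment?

# | Opening | Payment | End bal
1 | $38,455.41 | $7,691.38 | $30,764.03
2 | $30,764.03 | $7,691.38 | $23,072.65

$23,072.65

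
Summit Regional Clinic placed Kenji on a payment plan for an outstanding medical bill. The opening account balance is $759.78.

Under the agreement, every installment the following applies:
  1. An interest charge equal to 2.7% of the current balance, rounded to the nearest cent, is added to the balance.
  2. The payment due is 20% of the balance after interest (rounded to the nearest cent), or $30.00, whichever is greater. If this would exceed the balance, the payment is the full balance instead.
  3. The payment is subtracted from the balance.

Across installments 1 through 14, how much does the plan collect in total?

$865.29

Installment 1: opening $759.78; interest $20.51 → $780.29; payment $156.06; balance $624.23
Installment 2: opening $624.23; interest $16.85 → $641.08; payment $128.22; balance $512.86
Installment 3: opening $512.86; interest $13.85 → $526.71; payment $105.34; balance $421.37
Installment 4: opening $421.37; interest $11.38 → $432.75; payment $86.55; balance $346.20
Installment 5: opening $346.20; interest $9.35 → $355.55; payment $71.11; balance $284.44
Installment 6: opening $284.44; interest $7.68 → $292.12; payment $58.42; balance $233.70
Installment 7: opening $233.70; interest $6.31 → $240.01; payment $48.00; balance $192.01
Installment 8: opening $192.01; interest $5.18 → $197.19; payment $39.44; balance $157.75
Installment 9: opening $157.75; interest $4.26 → $162.01; payment $32.40; balance $129.61
Installment 10: opening $129.61; interest $3.50 → $133.11; payment $30.00; balance $103.11
Installment 11: opening $103.11; interest $2.78 → $105.89; payment $30.00; balance $75.89
Installment 12: opening $75.89; interest $2.05 → $77.94; payment $30.00; balance $47.94
Installment 13: opening $47.94; interest $1.29 → $49.23; payment $30.00; balance $19.23
Installment 14: opening $19.23; interest $0.52 → $19.75; payment $19.75; balance $0.00
Total paid: $865.29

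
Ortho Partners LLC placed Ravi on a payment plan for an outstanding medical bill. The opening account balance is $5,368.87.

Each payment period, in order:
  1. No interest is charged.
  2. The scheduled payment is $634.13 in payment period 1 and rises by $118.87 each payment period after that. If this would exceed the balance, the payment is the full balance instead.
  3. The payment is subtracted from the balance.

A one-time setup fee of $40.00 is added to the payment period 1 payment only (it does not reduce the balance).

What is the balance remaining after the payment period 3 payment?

$3,109.87

Payment period 1: $5,368.87 − $634.13 (+ $40.00 fee) → $4,734.74
Payment period 2: $4,734.74 − $753.00 → $3,981.74
Payment period 3: $3,981.74 − $871.87 → $3,109.87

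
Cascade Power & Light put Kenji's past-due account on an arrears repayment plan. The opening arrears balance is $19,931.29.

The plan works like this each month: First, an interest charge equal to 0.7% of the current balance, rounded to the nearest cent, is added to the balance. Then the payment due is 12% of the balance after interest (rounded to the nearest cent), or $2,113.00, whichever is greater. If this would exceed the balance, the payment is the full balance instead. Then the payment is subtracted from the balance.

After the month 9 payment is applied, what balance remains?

Month 1: $19,931.29 +$139.52 interest = $20,070.81; pay $2,408.50 → $17,662.31
Month 2: $17,662.31 +$123.64 interest = $17,785.95; pay $2,134.31 → $15,651.64
Month 3: $15,651.64 +$109.56 interest = $15,761.20; pay $2,113.00 → $13,648.20
Month 4: $13,648.20 +$95.54 interest = $13,743.74; pay $2,113.00 → $11,630.74
Month 5: $11,630.74 +$81.42 interest = $11,712.16; pay $2,113.00 → $9,599.16
Month 6: $9,599.16 +$67.19 interest = $9,666.35; pay $2,113.00 → $7,553.35
Month 7: $7,553.35 +$52.87 interest = $7,606.22; pay $2,113.00 → $5,493.22
Month 8: $5,493.22 +$38.45 interest = $5,531.67; pay $2,113.00 → $3,418.67
Month 9: $3,418.67 +$23.93 interest = $3,442.60; pay $2,113.00 → $1,329.60

$1,329.60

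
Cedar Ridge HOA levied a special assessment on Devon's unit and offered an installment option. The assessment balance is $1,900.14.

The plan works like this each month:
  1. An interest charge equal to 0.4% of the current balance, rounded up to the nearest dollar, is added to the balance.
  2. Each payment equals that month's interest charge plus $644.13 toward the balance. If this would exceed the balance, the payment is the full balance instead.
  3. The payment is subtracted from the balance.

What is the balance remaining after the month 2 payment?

Month 1: $1,900.14 +$8.00 interest = $1,908.14; pay $652.13 → $1,256.01
Month 2: $1,256.01 +$6.00 interest = $1,262.01; pay $650.13 → $611.88

$611.88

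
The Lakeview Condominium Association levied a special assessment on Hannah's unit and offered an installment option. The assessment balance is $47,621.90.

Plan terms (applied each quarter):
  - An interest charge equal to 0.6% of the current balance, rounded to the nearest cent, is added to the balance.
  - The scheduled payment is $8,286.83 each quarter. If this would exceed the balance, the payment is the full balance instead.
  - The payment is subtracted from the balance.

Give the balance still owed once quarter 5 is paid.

$7,133.45

Quarter 1: $47,621.90 +$285.73 interest = $47,907.63; pay $8,286.83 → $39,620.80
Quarter 2: $39,620.80 +$237.72 interest = $39,858.52; pay $8,286.83 → $31,571.69
Quarter 3: $31,571.69 +$189.43 interest = $31,761.12; pay $8,286.83 → $23,474.29
Quarter 4: $23,474.29 +$140.85 interest = $23,615.14; pay $8,286.83 → $15,328.31
Quarter 5: $15,328.31 +$91.97 interest = $15,420.28; pay $8,286.83 → $7,133.45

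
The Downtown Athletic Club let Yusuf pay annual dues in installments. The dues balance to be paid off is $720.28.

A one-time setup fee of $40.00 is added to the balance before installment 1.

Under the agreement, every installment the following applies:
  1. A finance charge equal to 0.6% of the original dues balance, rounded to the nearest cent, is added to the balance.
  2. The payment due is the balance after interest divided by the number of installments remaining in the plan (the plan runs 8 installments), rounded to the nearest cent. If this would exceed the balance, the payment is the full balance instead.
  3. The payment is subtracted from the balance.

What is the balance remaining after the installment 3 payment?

$484.56

Installment 1: opening $760.28; interest $4.32 → $764.60; payment $95.58; balance $669.02
Installment 2: opening $669.02; interest $4.32 → $673.34; payment $96.19; balance $577.15
Installment 3: opening $577.15; interest $4.32 → $581.47; payment $96.91; balance $484.56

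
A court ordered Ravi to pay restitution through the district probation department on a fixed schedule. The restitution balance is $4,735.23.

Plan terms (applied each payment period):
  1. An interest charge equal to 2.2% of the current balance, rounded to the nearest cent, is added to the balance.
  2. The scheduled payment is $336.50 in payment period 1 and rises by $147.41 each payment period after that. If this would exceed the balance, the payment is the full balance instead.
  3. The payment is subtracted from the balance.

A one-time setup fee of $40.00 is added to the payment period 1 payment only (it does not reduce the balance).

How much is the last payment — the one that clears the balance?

Payment period 1: $4,735.23 +$104.18 interest = $4,839.41; pay $336.50 (+ $40.00 fee) → $4,502.91
Payment period 2: $4,502.91 +$99.06 interest = $4,601.97; pay $483.91 → $4,118.06
Payment period 3: $4,118.06 +$90.60 interest = $4,208.66; pay $631.32 → $3,577.34
Payment period 4: $3,577.34 +$78.70 interest = $3,656.04; pay $778.73 → $2,877.31
Payment period 5: $2,877.31 +$63.30 interest = $2,940.61; pay $926.14 → $2,014.47
Payment period 6: $2,014.47 +$44.32 interest = $2,058.79; pay $1,073.55 → $985.24
Payment period 7: $985.24 +$21.68 interest = $1,006.92; pay $1,006.92 → $0.00

$1,006.92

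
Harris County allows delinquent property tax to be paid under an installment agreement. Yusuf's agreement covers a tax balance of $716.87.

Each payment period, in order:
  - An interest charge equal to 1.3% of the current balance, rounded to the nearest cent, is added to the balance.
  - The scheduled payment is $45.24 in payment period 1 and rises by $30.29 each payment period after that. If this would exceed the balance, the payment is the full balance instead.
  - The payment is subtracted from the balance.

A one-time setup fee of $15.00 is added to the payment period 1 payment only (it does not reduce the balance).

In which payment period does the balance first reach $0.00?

Payment period 1: $716.87 +$9.32 interest = $726.19; pay $45.24 (+ $15.00 fee) → $680.95
Payment period 2: $680.95 +$8.85 interest = $689.80; pay $75.53 → $614.27
Payment period 3: $614.27 +$7.99 interest = $622.26; pay $105.82 → $516.44
Payment period 4: $516.44 +$6.71 interest = $523.15; pay $136.11 → $387.04
Payment period 5: $387.04 +$5.03 interest = $392.07; pay $166.40 → $225.67
Payment period 6: $225.67 +$2.93 interest = $228.60; pay $196.69 → $31.91
Payment period 7: $31.91 +$0.41 interest = $32.32; pay $32.32 → $0.00
Balance reaches $0.00 in payment period 7.

7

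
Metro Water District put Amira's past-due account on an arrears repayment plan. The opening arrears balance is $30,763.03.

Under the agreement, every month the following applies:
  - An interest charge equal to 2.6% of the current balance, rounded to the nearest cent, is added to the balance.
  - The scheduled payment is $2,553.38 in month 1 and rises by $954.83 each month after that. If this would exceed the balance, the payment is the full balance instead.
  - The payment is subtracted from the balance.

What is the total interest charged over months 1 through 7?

Month 1: opening $30,763.03; interest $799.84 → $31,562.87; payment $2,553.38; balance $29,009.49
Month 2: opening $29,009.49; interest $754.25 → $29,763.74; payment $3,508.21; balance $26,255.53
Month 3: opening $26,255.53; interest $682.64 → $26,938.17; payment $4,463.04; balance $22,475.13
Month 4: opening $22,475.13; interest $584.35 → $23,059.48; payment $5,417.87; balance $17,641.61
Month 5: opening $17,641.61; interest $458.68 → $18,100.29; payment $6,372.70; balance $11,727.59
Month 6: opening $11,727.59; interest $304.92 → $12,032.51; payment $7,327.53; balance $4,704.98
Month 7: opening $4,704.98; interest $122.33 → $4,827.31; payment $4,827.31; balance $0.00
Total interest: $799.84 + $754.25 + $682.64 + $584.35 + $458.68 + $304.92 + $122.33 = $3,707.01

$3,707.01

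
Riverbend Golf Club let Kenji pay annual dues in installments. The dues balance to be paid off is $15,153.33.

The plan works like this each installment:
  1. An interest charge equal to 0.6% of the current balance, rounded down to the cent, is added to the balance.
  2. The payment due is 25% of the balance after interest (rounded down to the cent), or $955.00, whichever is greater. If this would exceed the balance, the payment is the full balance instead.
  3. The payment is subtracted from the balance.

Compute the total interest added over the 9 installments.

Installment 1: $15,153.33 +$90.91 interest = $15,244.24; pay $3,811.06 → $11,433.18
Installment 2: $11,433.18 +$68.59 interest = $11,501.77; pay $2,875.44 → $8,626.33
Installment 3: $8,626.33 +$51.75 interest = $8,678.08; pay $2,169.52 → $6,508.56
Installment 4: $6,508.56 +$39.05 interest = $6,547.61; pay $1,636.90 → $4,910.71
Installment 5: $4,910.71 +$29.46 interest = $4,940.17; pay $1,235.04 → $3,705.13
Installment 6: $3,705.13 +$22.23 interest = $3,727.36; pay $955.00 → $2,772.36
Installment 7: $2,772.36 +$16.63 interest = $2,788.99; pay $955.00 → $1,833.99
Installment 8: $1,833.99 +$11.00 interest = $1,844.99; pay $955.00 → $889.99
Installment 9: $889.99 +$5.33 interest = $895.32; pay $895.32 → $0.00
Total interest: $90.91 + $68.59 + $51.75 + $39.05 + $29.46 + $22.23 + $16.63 + $11.00 + $5.33 = $334.95

$334.95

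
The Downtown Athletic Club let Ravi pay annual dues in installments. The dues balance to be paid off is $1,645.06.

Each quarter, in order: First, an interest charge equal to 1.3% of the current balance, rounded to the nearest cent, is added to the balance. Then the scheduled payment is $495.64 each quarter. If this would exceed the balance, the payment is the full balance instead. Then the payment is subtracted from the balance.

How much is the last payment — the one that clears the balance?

$206.38

Quarter 1: opening $1,645.06; interest $21.39 → $1,666.45; payment $495.64; balance $1,170.81
Quarter 2: opening $1,170.81; interest $15.22 → $1,186.03; payment $495.64; balance $690.39
Quarter 3: opening $690.39; interest $8.98 → $699.37; payment $495.64; balance $203.73
Quarter 4: opening $203.73; interest $2.65 → $206.38; payment $206.38; balance $0.00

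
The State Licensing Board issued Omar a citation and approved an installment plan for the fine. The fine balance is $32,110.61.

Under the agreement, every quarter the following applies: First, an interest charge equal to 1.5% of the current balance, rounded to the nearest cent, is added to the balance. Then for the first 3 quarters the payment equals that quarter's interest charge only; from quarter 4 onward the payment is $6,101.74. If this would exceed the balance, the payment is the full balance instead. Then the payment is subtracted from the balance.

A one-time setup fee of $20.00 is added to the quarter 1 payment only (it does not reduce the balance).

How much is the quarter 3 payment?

$481.66

Quarter 1: opening $32,110.61; interest $481.66 → $32,592.27; payment $481.66 (+ $20.00 fee); balance $32,110.61
Quarter 2: opening $32,110.61; interest $481.66 → $32,592.27; payment $481.66; balance $32,110.61
Quarter 3: opening $32,110.61; interest $481.66 → $32,592.27; payment $481.66; balance $32,110.61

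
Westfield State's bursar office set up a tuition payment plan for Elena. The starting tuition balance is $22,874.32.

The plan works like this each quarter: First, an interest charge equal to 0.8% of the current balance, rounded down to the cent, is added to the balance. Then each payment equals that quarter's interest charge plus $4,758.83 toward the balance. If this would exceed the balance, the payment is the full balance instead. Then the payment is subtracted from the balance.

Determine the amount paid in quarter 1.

# | Opening | Interest | Payment | End bal
1 | $22,874.32 | $182.99 | $4,941.82 | $18,115.49

$4,941.82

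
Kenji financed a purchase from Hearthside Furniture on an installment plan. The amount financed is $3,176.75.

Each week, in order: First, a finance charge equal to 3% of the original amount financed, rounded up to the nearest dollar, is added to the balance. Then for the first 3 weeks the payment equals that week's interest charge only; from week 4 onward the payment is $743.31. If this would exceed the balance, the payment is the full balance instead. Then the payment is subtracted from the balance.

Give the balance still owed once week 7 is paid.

Week 1: $3,176.75 +$96.00 interest = $3,272.75; pay $96.00 → $3,176.75
Week 2: $3,176.75 +$96.00 interest = $3,272.75; pay $96.00 → $3,176.75
Week 3: $3,176.75 +$96.00 interest = $3,272.75; pay $96.00 → $3,176.75
Week 4: $3,176.75 +$96.00 interest = $3,272.75; pay $743.31 → $2,529.44
Week 5: $2,529.44 +$96.00 interest = $2,625.44; pay $743.31 → $1,882.13
Week 6: $1,882.13 +$96.00 interest = $1,978.13; pay $743.31 → $1,234.82
Week 7: $1,234.82 +$96.00 interest = $1,330.82; pay $743.31 → $587.51

$587.51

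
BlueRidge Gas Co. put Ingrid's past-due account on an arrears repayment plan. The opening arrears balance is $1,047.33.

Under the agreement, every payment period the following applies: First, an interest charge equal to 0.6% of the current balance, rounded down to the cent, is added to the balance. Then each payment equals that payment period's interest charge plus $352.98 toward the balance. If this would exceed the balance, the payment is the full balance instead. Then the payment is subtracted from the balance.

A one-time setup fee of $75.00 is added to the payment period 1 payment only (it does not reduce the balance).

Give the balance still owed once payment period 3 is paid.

Payment period 1: opening $1,047.33; interest $6.28 → $1,053.61; payment $359.26 (+ $75.00 fee); balance $694.35
Payment period 2: opening $694.35; interest $4.16 → $698.51; payment $357.14; balance $341.37
Payment period 3: opening $341.37; interest $2.04 → $343.41; payment $343.41; balance $0.00

$0.00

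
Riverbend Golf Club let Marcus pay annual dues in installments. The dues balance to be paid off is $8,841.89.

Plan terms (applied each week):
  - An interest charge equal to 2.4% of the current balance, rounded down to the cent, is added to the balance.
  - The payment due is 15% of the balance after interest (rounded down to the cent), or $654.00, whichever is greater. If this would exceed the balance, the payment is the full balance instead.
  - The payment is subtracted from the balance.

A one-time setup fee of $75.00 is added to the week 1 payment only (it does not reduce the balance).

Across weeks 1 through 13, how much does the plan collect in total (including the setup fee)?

$10,193.45

Week 1: $8,841.89 +$212.20 interest = $9,054.09; pay $1,358.11 (+ $75.00 fee) → $7,695.98
Week 2: $7,695.98 +$184.70 interest = $7,880.68; pay $1,182.10 → $6,698.58
Week 3: $6,698.58 +$160.76 interest = $6,859.34; pay $1,028.90 → $5,830.44
Week 4: $5,830.44 +$139.93 interest = $5,970.37; pay $895.55 → $5,074.82
Week 5: $5,074.82 +$121.79 interest = $5,196.61; pay $779.49 → $4,417.12
Week 6: $4,417.12 +$106.01 interest = $4,523.13; pay $678.46 → $3,844.67
Week 7: $3,844.67 +$92.27 interest = $3,936.94; pay $654.00 → $3,282.94
Week 8: $3,282.94 +$78.79 interest = $3,361.73; pay $654.00 → $2,707.73
Week 9: $2,707.73 +$64.98 interest = $2,772.71; pay $654.00 → $2,118.71
Week 10: $2,118.71 +$50.84 interest = $2,169.55; pay $654.00 → $1,515.55
Week 11: $1,515.55 +$36.37 interest = $1,551.92; pay $654.00 → $897.92
Week 12: $897.92 +$21.55 interest = $919.47; pay $654.00 → $265.47
Week 13: $265.47 +$6.37 interest = $271.84; pay $271.84 → $0.00
Total paid: $10,193.45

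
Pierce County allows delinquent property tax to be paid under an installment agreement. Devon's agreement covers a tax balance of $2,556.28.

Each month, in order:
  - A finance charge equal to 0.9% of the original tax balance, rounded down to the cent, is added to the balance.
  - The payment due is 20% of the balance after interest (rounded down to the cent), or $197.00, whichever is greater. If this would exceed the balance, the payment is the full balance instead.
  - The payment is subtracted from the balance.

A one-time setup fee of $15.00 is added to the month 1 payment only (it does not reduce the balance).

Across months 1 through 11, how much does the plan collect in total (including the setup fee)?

$2,824.28

Month 1: $2,556.28 +$23.00 interest = $2,579.28; pay $515.85 (+ $15.00 fee) → $2,063.43
Month 2: $2,063.43 +$23.00 interest = $2,086.43; pay $417.28 → $1,669.15
Month 3: $1,669.15 +$23.00 interest = $1,692.15; pay $338.43 → $1,353.72
Month 4: $1,353.72 +$23.00 interest = $1,376.72; pay $275.34 → $1,101.38
Month 5: $1,101.38 +$23.00 interest = $1,124.38; pay $224.87 → $899.51
Month 6: $899.51 +$23.00 interest = $922.51; pay $197.00 → $725.51
Month 7: $725.51 +$23.00 interest = $748.51; pay $197.00 → $551.51
Month 8: $551.51 +$23.00 interest = $574.51; pay $197.00 → $377.51
Month 9: $377.51 +$23.00 interest = $400.51; pay $197.00 → $203.51
Month 10: $203.51 +$23.00 interest = $226.51; pay $197.00 → $29.51
Month 11: $29.51 +$23.00 interest = $52.51; pay $52.51 → $0.00
Total paid: $2,824.28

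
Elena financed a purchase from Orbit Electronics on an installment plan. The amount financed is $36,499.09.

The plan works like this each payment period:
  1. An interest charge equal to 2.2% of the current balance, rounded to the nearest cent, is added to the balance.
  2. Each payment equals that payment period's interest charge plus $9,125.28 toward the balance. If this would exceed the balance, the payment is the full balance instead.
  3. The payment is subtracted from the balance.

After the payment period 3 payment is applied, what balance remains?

Payment period 1: opening $36,499.09; interest $802.98 → $37,302.07; payment $9,928.26; balance $27,373.81
Payment period 2: opening $27,373.81; interest $602.22 → $27,976.03; payment $9,727.50; balance $18,248.53
Payment period 3: opening $18,248.53; interest $401.47 → $18,650.00; payment $9,526.75; balance $9,123.25

$9,123.25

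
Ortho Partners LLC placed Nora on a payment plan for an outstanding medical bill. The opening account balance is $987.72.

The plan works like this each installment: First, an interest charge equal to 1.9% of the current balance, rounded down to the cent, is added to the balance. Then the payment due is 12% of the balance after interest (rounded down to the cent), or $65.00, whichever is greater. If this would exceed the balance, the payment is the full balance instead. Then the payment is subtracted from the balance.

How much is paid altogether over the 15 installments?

Installment 1: opening $987.72; interest $18.76 → $1,006.48; payment $120.77; balance $885.71
Installment 2: opening $885.71; interest $16.82 → $902.53; payment $108.30; balance $794.23
Installment 3: opening $794.23; interest $15.09 → $809.32; payment $97.11; balance $712.21
Installment 4: opening $712.21; interest $13.53 → $725.74; payment $87.08; balance $638.66
Installment 5: opening $638.66; interest $12.13 → $650.79; payment $78.09; balance $572.70
Installment 6: opening $572.70; interest $10.88 → $583.58; payment $70.02; balance $513.56
Installment 7: opening $513.56; interest $9.75 → $523.31; payment $65.00; balance $458.31
Installment 8: opening $458.31; interest $8.70 → $467.01; payment $65.00; balance $402.01
Installment 9: opening $402.01; interest $7.63 → $409.64; payment $65.00; balance $344.64
Installment 10: opening $344.64; interest $6.54 → $351.18; payment $65.00; balance $286.18
Installment 11: opening $286.18; interest $5.43 → $291.61; payment $65.00; balance $226.61
Installment 12: opening $226.61; interest $4.30 → $230.91; payment $65.00; balance $165.91
Installment 13: opening $165.91; interest $3.15 → $169.06; payment $65.00; balance $104.06
Installment 14: opening $104.06; interest $1.97 → $106.03; payment $65.00; balance $41.03
Installment 15: opening $41.03; interest $0.77 → $41.80; payment $41.80; balance $0.00
Total paid: $1,123.17

$1,123.17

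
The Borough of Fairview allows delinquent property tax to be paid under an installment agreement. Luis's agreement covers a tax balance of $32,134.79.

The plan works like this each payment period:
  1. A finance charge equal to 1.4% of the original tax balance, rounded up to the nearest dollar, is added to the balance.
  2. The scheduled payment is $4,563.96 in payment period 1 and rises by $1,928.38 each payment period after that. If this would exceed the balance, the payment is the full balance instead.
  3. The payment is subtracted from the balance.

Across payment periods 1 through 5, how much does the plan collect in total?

$34,384.79

Payment period 1: opening $32,134.79; interest $450.00 → $32,584.79; payment $4,563.96; balance $28,020.83
Payment period 2: opening $28,020.83; interest $450.00 → $28,470.83; payment $6,492.34; balance $21,978.49
Payment period 3: opening $21,978.49; interest $450.00 → $22,428.49; payment $8,420.72; balance $14,007.77
Payment period 4: opening $14,007.77; interest $450.00 → $14,457.77; payment $10,349.10; balance $4,108.67
Payment period 5: opening $4,108.67; interest $450.00 → $4,558.67; payment $4,558.67; balance $0.00
Total paid: $34,384.79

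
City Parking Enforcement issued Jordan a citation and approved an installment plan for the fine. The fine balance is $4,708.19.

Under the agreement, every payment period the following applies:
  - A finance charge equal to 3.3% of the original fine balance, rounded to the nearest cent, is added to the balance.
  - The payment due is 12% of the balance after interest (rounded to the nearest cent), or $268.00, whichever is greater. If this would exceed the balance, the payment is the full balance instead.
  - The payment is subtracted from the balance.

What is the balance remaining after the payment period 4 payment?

$3,279.58

Payment period 1: opening $4,708.19; interest $155.37 → $4,863.56; payment $583.63; balance $4,279.93
Payment period 2: opening $4,279.93; interest $155.37 → $4,435.30; payment $532.24; balance $3,903.06
Payment period 3: opening $3,903.06; interest $155.37 → $4,058.43; payment $487.01; balance $3,571.42
Payment period 4: opening $3,571.42; interest $155.37 → $3,726.79; payment $447.21; balance $3,279.58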